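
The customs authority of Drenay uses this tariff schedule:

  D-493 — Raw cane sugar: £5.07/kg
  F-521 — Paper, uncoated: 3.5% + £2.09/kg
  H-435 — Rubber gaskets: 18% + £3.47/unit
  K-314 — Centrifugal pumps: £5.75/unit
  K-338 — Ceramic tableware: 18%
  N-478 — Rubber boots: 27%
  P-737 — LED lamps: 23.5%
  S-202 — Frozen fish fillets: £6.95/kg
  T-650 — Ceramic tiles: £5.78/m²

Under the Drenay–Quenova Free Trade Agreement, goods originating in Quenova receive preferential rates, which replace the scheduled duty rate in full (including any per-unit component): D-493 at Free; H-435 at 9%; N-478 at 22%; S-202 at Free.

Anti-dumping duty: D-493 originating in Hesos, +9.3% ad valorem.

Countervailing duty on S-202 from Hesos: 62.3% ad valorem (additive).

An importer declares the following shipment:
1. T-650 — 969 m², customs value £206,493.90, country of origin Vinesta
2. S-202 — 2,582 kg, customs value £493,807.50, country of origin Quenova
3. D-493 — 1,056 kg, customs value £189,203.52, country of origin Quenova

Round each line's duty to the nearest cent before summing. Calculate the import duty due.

£5,600.82

Line 1 (T-650, Vinesta, 969 m², £206,493.90):
Base rate for T-650 is £5.78/m².
Duty = 969 × £5.78 = £5,600.82.
Line 2 (S-202, Quenova, 2,582 kg, £493,807.50):
Base rate for S-202 is £6.95/kg.
Origin Quenova qualifies under the Drenay–Quenova agreement and S-202 is covered: preferential rate Free applies instead.
The additional-duty order on S-202 targets Hesos, not Quenova; it does not apply.
Duty = £493,807.50 × 0% = £0.00.
Line 3 (D-493, Quenova, 1,056 kg, £189,203.52):
Base rate for D-493 is £5.07/kg.
Origin Quenova qualifies under the Drenay–Quenova agreement and D-493 is covered: preferential rate Free applies instead.
The additional-duty order on D-493 targets Hesos, not Quenova; it does not apply.
Duty = £189,203.52 × 0% = £0.00.
Total = £5,600.82 + £0.00 + £0.00 = £5,600.82.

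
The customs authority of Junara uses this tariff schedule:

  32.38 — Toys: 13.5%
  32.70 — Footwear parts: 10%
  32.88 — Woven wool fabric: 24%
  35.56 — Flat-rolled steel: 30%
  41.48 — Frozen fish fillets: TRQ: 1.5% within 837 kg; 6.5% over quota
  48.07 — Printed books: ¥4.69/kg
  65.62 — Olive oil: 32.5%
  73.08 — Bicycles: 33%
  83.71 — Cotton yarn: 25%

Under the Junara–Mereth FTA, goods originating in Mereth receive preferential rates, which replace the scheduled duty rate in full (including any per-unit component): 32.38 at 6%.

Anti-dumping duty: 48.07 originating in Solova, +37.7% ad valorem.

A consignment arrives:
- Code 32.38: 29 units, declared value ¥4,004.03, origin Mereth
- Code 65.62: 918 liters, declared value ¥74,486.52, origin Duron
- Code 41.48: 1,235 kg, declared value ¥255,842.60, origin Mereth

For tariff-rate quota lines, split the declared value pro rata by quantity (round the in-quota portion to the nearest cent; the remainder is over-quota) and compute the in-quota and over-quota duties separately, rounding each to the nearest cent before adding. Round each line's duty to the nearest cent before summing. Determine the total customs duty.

Line 1 (32.38, Mereth, 29 units, ¥4,004.03):
Base rate for 32.38 is 13.5%.
Origin Mereth qualifies under the Junara–Mereth agreement and 32.38 is covered: preferential rate 6% applies instead.
Duty = ¥4,004.03 × 6% = ¥240.24.
Line 2 (65.62, Duron, 918 liters, ¥74,486.52):
Base rate for 65.62 is 32.5%.
Duty = ¥74,486.52 × 32.5% = ¥24,208.12.
Line 3 (41.48, Mereth, 1,235 kg, ¥255,842.60):
Code 41.48 is under a tariff-rate quota (threshold 837 kg). In-quota: 837 kg at 1.5%; over-quota: 398 kg at 6.5%.
Pro-rata value split: in-quota = ¥255,842.60 × 837/1,235 = ¥173,392.92; over-quota = ¥255,842.60 − ¥173,392.92 = ¥82,449.68.
In-quota duty = ¥173,392.92 × 1.5% = ¥2,600.89. Over-quota duty = ¥82,449.68 × 6.5% = ¥5,359.23.
Line duty = ¥2,600.89 + ¥5,359.23 = ¥7,960.12.
Total = ¥240.24 + ¥24,208.12 + ¥7,960.12 = ¥32,408.48.

¥32,408.48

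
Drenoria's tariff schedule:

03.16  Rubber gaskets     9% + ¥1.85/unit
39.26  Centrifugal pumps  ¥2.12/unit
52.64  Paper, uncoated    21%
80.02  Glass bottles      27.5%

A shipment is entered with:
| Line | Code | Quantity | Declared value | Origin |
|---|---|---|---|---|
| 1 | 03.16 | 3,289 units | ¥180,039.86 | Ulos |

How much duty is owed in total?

Line 1 (03.16, Ulos, 3,289 units, ¥180,039.86):
Base rate for 03.16 is 9% + ¥1.85/unit.
Duty = ¥180,039.86 × 9% + 3,289 × ¥1.85 = ¥22,288.24.

¥22,288.24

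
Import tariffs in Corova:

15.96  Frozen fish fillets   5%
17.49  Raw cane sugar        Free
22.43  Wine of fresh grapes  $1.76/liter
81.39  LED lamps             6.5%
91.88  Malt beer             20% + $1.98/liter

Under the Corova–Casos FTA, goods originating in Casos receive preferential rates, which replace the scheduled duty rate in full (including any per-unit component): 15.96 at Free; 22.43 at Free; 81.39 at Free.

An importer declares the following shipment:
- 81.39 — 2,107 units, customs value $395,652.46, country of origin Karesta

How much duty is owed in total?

Line 1 (81.39, Karesta, 2,107 units, $395,652.46):
Base rate for 81.39 is 6.5%.
81.39 has an FTA preferential rate, but origin Karesta is not Casos; base rate stands.
Duty = $395,652.46 × 6.5% = $25,717.41.

$25,717.41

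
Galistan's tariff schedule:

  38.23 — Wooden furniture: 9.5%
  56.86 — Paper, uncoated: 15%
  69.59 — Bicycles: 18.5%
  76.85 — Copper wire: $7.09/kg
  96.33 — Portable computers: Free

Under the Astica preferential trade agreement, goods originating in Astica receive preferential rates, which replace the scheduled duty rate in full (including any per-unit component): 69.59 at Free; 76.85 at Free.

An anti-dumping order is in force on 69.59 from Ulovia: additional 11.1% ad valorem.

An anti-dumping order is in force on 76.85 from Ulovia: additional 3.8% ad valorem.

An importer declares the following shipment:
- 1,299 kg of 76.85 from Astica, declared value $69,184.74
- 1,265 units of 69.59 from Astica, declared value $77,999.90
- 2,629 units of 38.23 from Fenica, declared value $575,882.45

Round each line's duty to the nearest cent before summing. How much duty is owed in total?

Line 1 (76.85, Astica, 1,299 kg, $69,184.74):
Base rate for 76.85 is $7.09/kg.
Origin Astica qualifies under the Galistan–Astica agreement and 76.85 is covered: preferential rate Free applies instead.
The additional-duty order on 76.85 targets Ulovia, not Astica; it does not apply.
Duty = $69,184.74 × 0% = $0.00.
Line 2 (69.59, Astica, 1,265 units, $77,999.90):
Base rate for 69.59 is 18.5%.
Origin Astica qualifies under the Galistan–Astica agreement and 69.59 is covered: preferential rate Free applies instead.
The additional-duty order on 69.59 targets Ulovia, not Astica; it does not apply.
Duty = $77,999.90 × 0% = $0.00.
Line 3 (38.23, Fenica, 2,629 units, $575,882.45):
Base rate for 38.23 is 9.5%.
Duty = $575,882.45 × 9.5% = $54,708.83.
Total = $0.00 + $0.00 + $54,708.83 = $54,708.83.

$54,708.83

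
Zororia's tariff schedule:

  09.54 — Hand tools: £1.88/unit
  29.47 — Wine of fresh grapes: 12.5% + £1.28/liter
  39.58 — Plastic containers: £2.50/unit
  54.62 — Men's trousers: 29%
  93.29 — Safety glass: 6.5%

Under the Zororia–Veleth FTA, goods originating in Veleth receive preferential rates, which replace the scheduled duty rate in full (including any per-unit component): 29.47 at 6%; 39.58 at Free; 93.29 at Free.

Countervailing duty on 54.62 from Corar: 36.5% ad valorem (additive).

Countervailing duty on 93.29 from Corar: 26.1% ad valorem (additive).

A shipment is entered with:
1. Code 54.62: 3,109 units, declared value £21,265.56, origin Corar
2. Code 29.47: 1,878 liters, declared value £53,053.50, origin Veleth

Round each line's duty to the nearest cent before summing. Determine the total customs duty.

£17,112.15

Line 1 (54.62, Corar, 3,109 units, £21,265.56):
Base rate for 54.62 is 29%.
Additional duty on 54.62 from Corar: +36.5%. Applied ad valorem rate: 29% + 36.5% = 65.5%.
Duty = £21,265.56 × 65.5% = £13,928.94.
Line 2 (29.47, Veleth, 1,878 liters, £53,053.50):
Base rate for 29.47 is 12.5% + £1.28/liter.
Origin Veleth qualifies under the Zororia–Veleth agreement and 29.47 is covered: preferential rate 6% applies instead.
Duty = £53,053.50 × 6% = £3,183.21.
Total = £13,928.94 + £3,183.21 = £17,112.15.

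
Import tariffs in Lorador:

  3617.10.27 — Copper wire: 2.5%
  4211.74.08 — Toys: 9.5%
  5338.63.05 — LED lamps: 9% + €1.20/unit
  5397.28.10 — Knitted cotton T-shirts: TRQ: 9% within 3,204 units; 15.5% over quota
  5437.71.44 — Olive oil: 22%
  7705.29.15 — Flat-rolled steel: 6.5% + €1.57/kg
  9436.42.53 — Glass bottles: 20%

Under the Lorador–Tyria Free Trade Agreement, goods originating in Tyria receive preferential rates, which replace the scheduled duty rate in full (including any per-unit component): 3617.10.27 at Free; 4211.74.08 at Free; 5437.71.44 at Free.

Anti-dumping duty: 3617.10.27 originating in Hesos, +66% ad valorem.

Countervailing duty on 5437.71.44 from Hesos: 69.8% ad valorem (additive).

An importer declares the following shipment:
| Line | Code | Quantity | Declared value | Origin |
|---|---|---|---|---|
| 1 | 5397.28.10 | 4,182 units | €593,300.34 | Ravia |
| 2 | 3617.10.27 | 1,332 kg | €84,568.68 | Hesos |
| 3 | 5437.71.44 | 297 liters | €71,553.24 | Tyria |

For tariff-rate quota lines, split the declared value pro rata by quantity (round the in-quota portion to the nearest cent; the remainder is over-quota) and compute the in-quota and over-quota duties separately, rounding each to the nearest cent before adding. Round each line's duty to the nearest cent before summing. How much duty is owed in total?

Line 1 (5397.28.10, Ravia, 4,182 units, €593,300.34):
Code 5397.28.10 is under a tariff-rate quota (threshold 3,204 units). In-quota: 3,204 units at 9%; over-quota: 978 units at 15.5%.
Pro-rata value split: in-quota = €593,300.34 × 3,204/4,182 = €454,551.48; over-quota = €593,300.34 − €454,551.48 = €138,748.86.
In-quota duty = €454,551.48 × 9% = €40,909.63. Over-quota duty = €138,748.86 × 15.5% = €21,506.07.
Line duty = €40,909.63 + €21,506.07 = €62,415.70.
Line 2 (3617.10.27, Hesos, 1,332 kg, €84,568.68):
Base rate for 3617.10.27 is 2.5%.
3617.10.27 has an FTA preferential rate, but origin Hesos is not Tyria; base rate stands.
Additional duty on 3617.10.27 from Hesos: +66%. Applied ad valorem rate: 2.5% + 66% = 68.5%.
Duty = €84,568.68 × 68.5% = €57,929.55.
Line 3 (5437.71.44, Tyria, 297 liters, €71,553.24):
Base rate for 5437.71.44 is 22%.
Origin Tyria qualifies under the Lorador–Tyria agreement and 5437.71.44 is covered: preferential rate Free applies instead.
The additional-duty order on 5437.71.44 targets Hesos, not Tyria; it does not apply.
Duty = €71,553.24 × 0% = €0.00.
Total = €62,415.70 + €57,929.55 + €0.00 = €120,345.25.

€120,345.25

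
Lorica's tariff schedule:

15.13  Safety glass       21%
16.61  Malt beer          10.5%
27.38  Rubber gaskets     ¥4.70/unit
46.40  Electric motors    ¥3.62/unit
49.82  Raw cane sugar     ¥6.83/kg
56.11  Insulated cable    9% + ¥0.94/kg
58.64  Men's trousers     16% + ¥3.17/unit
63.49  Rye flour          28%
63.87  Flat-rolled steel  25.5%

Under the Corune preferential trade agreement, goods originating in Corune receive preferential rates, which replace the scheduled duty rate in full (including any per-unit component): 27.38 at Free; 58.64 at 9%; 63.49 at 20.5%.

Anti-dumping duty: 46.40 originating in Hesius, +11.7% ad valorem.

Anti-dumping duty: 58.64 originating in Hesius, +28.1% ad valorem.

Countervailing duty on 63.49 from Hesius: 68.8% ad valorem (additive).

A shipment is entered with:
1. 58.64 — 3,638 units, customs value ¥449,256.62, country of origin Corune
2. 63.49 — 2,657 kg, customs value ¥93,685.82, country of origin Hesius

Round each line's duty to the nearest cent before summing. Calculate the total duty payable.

Line 1 (58.64, Corune, 3,638 units, ¥449,256.62):
Base rate for 58.64 is 16% + ¥3.17/unit.
Origin Corune qualifies under the Lorica–Corune agreement and 58.64 is covered: preferential rate 9% applies instead.
The additional-duty order on 58.64 targets Hesius, not Corune; it does not apply.
Duty = ¥449,256.62 × 9% = ¥40,433.10.
Line 2 (63.49, Hesius, 2,657 kg, ¥93,685.82):
Base rate for 63.49 is 28%.
63.49 has an FTA preferential rate, but origin Hesius is not Corune; base rate stands.
Additional duty on 63.49 from Hesius: +68.8%. Applied ad valorem rate: 28% + 68.8% = 96.8%.
Duty = ¥93,685.82 × 96.8% = ¥90,687.87.
Total = ¥40,433.10 + ¥90,687.87 = ¥131,120.97.

¥131,120.97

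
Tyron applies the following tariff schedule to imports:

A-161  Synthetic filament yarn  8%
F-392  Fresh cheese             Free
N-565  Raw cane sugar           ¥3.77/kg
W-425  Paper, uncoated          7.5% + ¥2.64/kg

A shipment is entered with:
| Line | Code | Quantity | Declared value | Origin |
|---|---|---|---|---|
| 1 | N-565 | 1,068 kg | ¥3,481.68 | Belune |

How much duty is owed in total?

Line 1 (N-565, Belune, 1,068 kg, ¥3,481.68):
Base rate for N-565 is ¥3.77/kg.
Duty = 1,068 × ¥3.77 = ¥4,026.36.

¥4,026.36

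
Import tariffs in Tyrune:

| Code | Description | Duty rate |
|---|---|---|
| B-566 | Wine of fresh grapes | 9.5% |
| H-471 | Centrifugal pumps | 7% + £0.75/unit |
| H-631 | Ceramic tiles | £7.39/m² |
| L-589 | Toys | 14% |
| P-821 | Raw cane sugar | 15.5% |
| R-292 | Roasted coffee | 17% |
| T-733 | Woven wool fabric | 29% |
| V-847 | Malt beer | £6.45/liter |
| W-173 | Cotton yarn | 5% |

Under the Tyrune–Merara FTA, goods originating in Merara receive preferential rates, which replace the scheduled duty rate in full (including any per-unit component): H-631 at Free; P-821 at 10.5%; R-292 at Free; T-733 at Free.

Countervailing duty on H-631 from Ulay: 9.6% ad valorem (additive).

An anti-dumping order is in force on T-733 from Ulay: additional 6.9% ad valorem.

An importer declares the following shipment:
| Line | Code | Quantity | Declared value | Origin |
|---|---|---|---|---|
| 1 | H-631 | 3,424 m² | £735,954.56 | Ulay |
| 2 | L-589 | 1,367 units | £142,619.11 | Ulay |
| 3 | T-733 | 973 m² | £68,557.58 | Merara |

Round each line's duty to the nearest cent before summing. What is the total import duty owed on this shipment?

Line 1 (H-631, Ulay, 3,424 m², £735,954.56):
Base rate for H-631 is £7.39/m².
H-631 has an FTA preferential rate, but origin Ulay is not Merara; base rate stands.
Additional duty on H-631 from Ulay: +9.6% ad valorem. Applied ad valorem rate = 9.6%.
Duty = £735,954.56 × 9.6% + 3,424 × £7.39 = £95,955.00.
Line 2 (L-589, Ulay, 1,367 units, £142,619.11):
Base rate for L-589 is 14%.
Duty = £142,619.11 × 14% = £19,966.68.
Line 3 (T-733, Merara, 973 m², £68,557.58):
Base rate for T-733 is 29%.
Origin Merara qualifies under the Tyrune–Merara agreement and T-733 is covered: preferential rate Free applies instead.
The additional-duty order on T-733 targets Ulay, not Merara; it does not apply.
Duty = £68,557.58 × 0% = £0.00.
Total = £95,955.00 + £19,966.68 + £0.00 = £115,921.68.

£115,921.68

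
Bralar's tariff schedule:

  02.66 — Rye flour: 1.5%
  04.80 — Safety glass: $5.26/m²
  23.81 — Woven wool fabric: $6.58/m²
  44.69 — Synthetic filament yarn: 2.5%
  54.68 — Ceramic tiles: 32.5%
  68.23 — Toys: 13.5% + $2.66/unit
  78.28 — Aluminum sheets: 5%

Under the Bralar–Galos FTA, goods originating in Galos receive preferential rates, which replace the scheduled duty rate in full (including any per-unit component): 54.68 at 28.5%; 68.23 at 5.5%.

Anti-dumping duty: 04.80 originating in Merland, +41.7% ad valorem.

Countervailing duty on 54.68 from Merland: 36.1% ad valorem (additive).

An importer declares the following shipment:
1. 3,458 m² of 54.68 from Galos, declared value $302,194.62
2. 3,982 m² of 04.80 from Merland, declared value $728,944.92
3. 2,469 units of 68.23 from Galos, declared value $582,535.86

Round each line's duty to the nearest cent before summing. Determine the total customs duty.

Line 1 (54.68, Galos, 3,458 m², $302,194.62):
Base rate for 54.68 is 32.5%.
Origin Galos qualifies under the Bralar–Galos agreement and 54.68 is covered: preferential rate 28.5% applies instead.
The additional-duty order on 54.68 targets Merland, not Galos; it does not apply.
Duty = $302,194.62 × 28.5% = $86,125.47.
Line 2 (04.80, Merland, 3,982 m², $728,944.92):
Base rate for 04.80 is $5.26/m².
Additional duty on 04.80 from Merland: +41.7% ad valorem. Applied ad valorem rate = 41.7%.
Duty = $728,944.92 × 41.7% + 3,982 × $5.26 = $324,915.35.
Line 3 (68.23, Galos, 2,469 units, $582,535.86):
Base rate for 68.23 is 13.5% + $2.66/unit.
Origin Galos qualifies under the Bralar–Galos agreement and 68.23 is covered: preferential rate 5.5% applies instead.
Duty = $582,535.86 × 5.5% = $32,039.47.
Total = $86,125.47 + $324,915.35 + $32,039.47 = $443,080.29.

$443,080.29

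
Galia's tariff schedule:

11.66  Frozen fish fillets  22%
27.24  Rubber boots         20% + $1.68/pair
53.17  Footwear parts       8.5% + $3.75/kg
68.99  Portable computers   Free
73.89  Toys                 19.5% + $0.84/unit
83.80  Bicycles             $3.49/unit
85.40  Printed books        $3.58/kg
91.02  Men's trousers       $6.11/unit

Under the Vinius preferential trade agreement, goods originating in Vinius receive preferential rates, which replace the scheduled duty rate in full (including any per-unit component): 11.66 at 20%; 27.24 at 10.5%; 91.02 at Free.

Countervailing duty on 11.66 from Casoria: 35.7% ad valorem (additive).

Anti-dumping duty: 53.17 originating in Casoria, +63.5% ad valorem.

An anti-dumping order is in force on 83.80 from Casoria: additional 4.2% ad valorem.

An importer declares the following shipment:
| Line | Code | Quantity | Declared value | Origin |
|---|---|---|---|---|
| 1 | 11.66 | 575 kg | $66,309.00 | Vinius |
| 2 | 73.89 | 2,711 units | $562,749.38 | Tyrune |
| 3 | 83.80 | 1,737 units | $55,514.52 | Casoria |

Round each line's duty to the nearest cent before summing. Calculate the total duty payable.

Line 1 (11.66, Vinius, 575 kg, $66,309.00):
Base rate for 11.66 is 22%.
Origin Vinius qualifies under the Galia–Vinius agreement and 11.66 is covered: preferential rate 20% applies instead.
The additional-duty order on 11.66 targets Casoria, not Vinius; it does not apply.
Duty = $66,309.00 × 20% = $13,261.80.
Line 2 (73.89, Tyrune, 2,711 units, $562,749.38):
Base rate for 73.89 is 19.5% + $0.84/unit.
Duty = $562,749.38 × 19.5% + 2,711 × $0.84 = $112,013.37.
Line 3 (83.80, Casoria, 1,737 units, $55,514.52):
Base rate for 83.80 is $3.49/unit.
Additional duty on 83.80 from Casoria: +4.2% ad valorem. Applied ad valorem rate = 4.2%.
Duty = $55,514.52 × 4.2% + 1,737 × $3.49 = $8,393.74.
Total = $13,261.80 + $112,013.37 + $8,393.74 = $133,668.91.

$133,668.91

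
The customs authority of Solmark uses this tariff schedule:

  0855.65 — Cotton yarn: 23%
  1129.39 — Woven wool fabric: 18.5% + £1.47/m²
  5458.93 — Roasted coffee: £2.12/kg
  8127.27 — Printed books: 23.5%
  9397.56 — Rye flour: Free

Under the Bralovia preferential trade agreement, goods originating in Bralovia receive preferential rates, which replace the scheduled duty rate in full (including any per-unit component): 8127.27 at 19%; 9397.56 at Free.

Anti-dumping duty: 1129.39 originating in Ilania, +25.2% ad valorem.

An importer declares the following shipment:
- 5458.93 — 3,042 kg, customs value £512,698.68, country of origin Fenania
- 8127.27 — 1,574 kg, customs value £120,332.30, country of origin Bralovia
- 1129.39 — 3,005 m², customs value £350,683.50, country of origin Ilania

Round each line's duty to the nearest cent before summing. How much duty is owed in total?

Line 1 (5458.93, Fenania, 3,042 kg, £512,698.68):
Base rate for 5458.93 is £2.12/kg.
Duty = 3,042 × £2.12 = £6,449.04.
Line 2 (8127.27, Bralovia, 1,574 kg, £120,332.30):
Base rate for 8127.27 is 23.5%.
Origin Bralovia qualifies under the Solmark–Bralovia agreement and 8127.27 is covered: preferential rate 19% applies instead.
Duty = £120,332.30 × 19% = £22,863.14.
Line 3 (1129.39, Ilania, 3,005 m², £350,683.50):
Base rate for 1129.39 is 18.5% + £1.47/m².
Additional duty on 1129.39 from Ilania: +25.2%. Applied ad valorem rate: 18.5% + 25.2% = 43.7%.
Duty = £350,683.50 × 43.7% + 3,005 × £1.47 = £157,666.04.
Total = £6,449.04 + £22,863.14 + £157,666.04 = £186,978.22.

£186,978.22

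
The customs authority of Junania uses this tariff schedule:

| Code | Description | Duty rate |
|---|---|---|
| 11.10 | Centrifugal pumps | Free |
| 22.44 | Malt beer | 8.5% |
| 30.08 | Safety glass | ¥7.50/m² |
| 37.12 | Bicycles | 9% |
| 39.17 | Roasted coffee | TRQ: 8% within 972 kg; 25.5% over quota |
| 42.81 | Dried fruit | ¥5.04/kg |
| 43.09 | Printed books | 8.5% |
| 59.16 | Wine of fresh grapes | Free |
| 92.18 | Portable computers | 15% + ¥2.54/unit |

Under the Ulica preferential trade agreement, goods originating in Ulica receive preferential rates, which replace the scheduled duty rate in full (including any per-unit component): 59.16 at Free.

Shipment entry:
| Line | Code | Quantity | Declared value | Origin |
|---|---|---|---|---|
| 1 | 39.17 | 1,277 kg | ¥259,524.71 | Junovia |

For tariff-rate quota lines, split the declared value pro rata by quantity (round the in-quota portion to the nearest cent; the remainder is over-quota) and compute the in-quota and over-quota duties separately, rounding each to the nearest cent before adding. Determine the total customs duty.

Line 1 (39.17, Junovia, 1,277 kg, ¥259,524.71):
Code 39.17 is under a tariff-rate quota (threshold 972 kg). In-quota: 972 kg at 8%; over-quota: 305 kg at 25.5%.
Pro-rata value split: in-quota = ¥259,524.71 × 972/1,277 = ¥197,539.56; over-quota = ¥259,524.71 − ¥197,539.56 = ¥61,985.15.
In-quota duty = ¥197,539.56 × 8% = ¥15,803.16. Over-quota duty = ¥61,985.15 × 25.5% = ¥15,806.21.
Line duty = ¥15,803.16 + ¥15,806.21 = ¥31,609.37.

¥31,609.37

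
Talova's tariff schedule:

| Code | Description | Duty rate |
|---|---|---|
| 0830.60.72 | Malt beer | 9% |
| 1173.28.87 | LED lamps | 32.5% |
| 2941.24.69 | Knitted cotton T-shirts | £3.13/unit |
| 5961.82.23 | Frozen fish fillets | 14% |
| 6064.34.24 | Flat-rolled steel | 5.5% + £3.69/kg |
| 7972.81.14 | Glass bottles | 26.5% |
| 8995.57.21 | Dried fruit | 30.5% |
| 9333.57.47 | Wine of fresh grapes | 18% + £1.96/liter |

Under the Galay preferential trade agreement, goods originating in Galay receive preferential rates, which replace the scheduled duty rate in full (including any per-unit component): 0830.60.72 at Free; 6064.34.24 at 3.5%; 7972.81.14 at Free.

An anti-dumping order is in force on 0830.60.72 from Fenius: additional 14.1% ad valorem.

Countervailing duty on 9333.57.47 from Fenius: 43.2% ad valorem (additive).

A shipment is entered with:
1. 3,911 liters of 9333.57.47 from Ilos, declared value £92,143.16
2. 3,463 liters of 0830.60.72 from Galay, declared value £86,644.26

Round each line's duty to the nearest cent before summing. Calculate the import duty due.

£24,251.33

Line 1 (9333.57.47, Ilos, 3,911 liters, £92,143.16):
Base rate for 9333.57.47 is 18% + £1.96/liter.
The additional-duty order on 9333.57.47 targets Fenius, not Ilos; it does not apply.
Duty = £92,143.16 × 18% + 3,911 × £1.96 = £24,251.33.
Line 2 (0830.60.72, Galay, 3,463 liters, £86,644.26):
Base rate for 0830.60.72 is 9%.
Origin Galay qualifies under the Talova–Galay agreement and 0830.60.72 is covered: preferential rate Free applies instead.
The additional-duty order on 0830.60.72 targets Fenius, not Galay; it does not apply.
Duty = £86,644.26 × 0% = £0.00.
Total = £24,251.33 + £0.00 = £24,251.33.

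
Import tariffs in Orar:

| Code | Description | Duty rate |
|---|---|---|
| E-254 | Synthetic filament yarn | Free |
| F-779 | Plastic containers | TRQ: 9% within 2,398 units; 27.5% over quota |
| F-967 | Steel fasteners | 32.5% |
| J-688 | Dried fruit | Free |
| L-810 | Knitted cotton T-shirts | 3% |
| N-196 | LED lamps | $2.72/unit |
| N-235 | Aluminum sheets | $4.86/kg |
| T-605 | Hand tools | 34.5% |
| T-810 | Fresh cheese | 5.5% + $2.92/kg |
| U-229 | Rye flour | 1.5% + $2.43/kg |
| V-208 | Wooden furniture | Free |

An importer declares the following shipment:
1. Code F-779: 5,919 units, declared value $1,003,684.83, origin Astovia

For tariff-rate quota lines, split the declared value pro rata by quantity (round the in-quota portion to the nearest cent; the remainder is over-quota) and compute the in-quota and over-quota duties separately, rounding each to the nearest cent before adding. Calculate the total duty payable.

$200,786.99

Line 1 (F-779, Astovia, 5,919 units, $1,003,684.83):
Code F-779 is under a tariff-rate quota (threshold 2,398 units). In-quota: 2,398 units at 9%; over-quota: 3,521 units at 27.5%.
Pro-rata value split: in-quota = $1,003,684.83 × 2,398/5,919 = $406,628.86; over-quota = $1,003,684.83 − $406,628.86 = $597,055.97.
In-quota duty = $406,628.86 × 9% = $36,596.60. Over-quota duty = $597,055.97 × 27.5% = $164,190.39.
Line duty = $36,596.60 + $164,190.39 = $200,786.99.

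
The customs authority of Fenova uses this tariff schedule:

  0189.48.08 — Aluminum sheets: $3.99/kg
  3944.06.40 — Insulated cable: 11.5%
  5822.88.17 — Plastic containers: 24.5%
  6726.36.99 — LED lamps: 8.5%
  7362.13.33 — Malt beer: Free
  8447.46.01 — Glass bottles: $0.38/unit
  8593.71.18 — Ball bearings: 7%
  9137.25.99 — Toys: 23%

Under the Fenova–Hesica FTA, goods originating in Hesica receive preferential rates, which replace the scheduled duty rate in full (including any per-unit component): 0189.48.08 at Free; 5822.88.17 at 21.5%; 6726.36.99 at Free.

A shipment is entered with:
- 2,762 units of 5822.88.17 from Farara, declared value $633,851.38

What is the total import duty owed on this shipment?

Line 1 (5822.88.17, Farara, 2,762 units, $633,851.38):
Base rate for 5822.88.17 is 24.5%.
5822.88.17 has an FTA preferential rate, but origin Farara is not Hesica; base rate stands.
Duty = $633,851.38 × 24.5% = $155,293.59.

$155,293.59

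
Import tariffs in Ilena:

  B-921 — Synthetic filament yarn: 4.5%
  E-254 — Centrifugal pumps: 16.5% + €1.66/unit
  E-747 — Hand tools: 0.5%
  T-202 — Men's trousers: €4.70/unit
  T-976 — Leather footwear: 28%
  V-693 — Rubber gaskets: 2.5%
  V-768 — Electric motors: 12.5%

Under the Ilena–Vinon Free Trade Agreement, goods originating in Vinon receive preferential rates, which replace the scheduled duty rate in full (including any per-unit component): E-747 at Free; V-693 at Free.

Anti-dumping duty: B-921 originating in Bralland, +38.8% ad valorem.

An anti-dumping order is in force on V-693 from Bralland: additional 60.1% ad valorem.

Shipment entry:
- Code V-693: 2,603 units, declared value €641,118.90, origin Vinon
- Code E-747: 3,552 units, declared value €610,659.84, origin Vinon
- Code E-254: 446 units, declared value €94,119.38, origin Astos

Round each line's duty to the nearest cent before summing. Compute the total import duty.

€16,270.06

Line 1 (V-693, Vinon, 2,603 units, €641,118.90):
Base rate for V-693 is 2.5%.
Origin Vinon qualifies under the Ilena–Vinon agreement and V-693 is covered: preferential rate Free applies instead.
The additional-duty order on V-693 targets Bralland, not Vinon; it does not apply.
Duty = €641,118.90 × 0% = €0.00.
Line 2 (E-747, Vinon, 3,552 units, €610,659.84):
Base rate for E-747 is 0.5%.
Origin Vinon qualifies under the Ilena–Vinon agreement and E-747 is covered: preferential rate Free applies instead.
Duty = €610,659.84 × 0% = €0.00.
Line 3 (E-254, Astos, 446 units, €94,119.38):
Base rate for E-254 is 16.5% + €1.66/unit.
Duty = €94,119.38 × 16.5% + 446 × €1.66 = €16,270.06.
Total = €0.00 + €0.00 + €16,270.06 = €16,270.06.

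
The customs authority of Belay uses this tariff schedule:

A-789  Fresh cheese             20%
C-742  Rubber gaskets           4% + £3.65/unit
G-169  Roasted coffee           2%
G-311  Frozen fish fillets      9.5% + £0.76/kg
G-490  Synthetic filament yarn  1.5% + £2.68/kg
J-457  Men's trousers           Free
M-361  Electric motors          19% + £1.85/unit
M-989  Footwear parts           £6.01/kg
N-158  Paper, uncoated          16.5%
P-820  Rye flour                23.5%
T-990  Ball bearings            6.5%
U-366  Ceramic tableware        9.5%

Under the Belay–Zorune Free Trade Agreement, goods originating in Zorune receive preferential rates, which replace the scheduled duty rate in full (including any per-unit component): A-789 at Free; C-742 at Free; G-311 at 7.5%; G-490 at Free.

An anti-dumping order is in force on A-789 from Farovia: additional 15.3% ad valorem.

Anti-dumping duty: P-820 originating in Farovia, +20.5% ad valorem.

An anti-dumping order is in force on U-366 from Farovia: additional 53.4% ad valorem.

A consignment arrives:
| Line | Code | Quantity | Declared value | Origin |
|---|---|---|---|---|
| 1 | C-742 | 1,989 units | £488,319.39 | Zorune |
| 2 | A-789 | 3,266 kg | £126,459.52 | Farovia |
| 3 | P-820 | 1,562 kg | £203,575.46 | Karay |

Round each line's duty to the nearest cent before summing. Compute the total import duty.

Line 1 (C-742, Zorune, 1,989 units, £488,319.39):
Base rate for C-742 is 4% + £3.65/unit.
Origin Zorune qualifies under the Belay–Zorune agreement and C-742 is covered: preferential rate Free applies instead.
Duty = £488,319.39 × 0% = £0.00.
Line 2 (A-789, Farovia, 3,266 kg, £126,459.52):
Base rate for A-789 is 20%.
A-789 has an FTA preferential rate, but origin Farovia is not Zorune; base rate stands.
Additional duty on A-789 from Farovia: +15.3%. Applied ad valorem rate: 20% + 15.3% = 35.3%.
Duty = £126,459.52 × 35.3% = £44,640.21.
Line 3 (P-820, Karay, 1,562 kg, £203,575.46):
Base rate for P-820 is 23.5%.
The additional-duty order on P-820 targets Farovia, not Karay; it does not apply.
Duty = £203,575.46 × 23.5% = £47,840.23.
Total = £0.00 + £44,640.21 + £47,840.23 = £92,480.44.

£92,480.44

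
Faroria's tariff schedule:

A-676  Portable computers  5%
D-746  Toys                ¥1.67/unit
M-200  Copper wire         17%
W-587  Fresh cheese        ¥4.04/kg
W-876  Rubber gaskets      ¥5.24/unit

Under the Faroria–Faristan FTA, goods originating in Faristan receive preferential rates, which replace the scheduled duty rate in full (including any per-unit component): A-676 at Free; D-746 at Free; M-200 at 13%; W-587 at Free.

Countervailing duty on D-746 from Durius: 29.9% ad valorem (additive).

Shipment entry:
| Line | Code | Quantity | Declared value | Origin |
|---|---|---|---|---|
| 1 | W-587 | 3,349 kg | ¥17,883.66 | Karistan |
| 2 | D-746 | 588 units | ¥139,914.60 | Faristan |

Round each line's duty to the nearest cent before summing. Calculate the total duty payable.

¥13,529.96

Line 1 (W-587, Karistan, 3,349 kg, ¥17,883.66):
Base rate for W-587 is ¥4.04/kg.
W-587 has an FTA preferential rate, but origin Karistan is not Faristan; base rate stands.
Duty = 3,349 × ¥4.04 = ¥13,529.96.
Line 2 (D-746, Faristan, 588 units, ¥139,914.60):
Base rate for D-746 is ¥1.67/unit.
Origin Faristan qualifies under the Faroria–Faristan agreement and D-746 is covered: preferential rate Free applies instead.
The additional-duty order on D-746 targets Durius, not Faristan; it does not apply.
Duty = ¥139,914.60 × 0% = ¥0.00.
Total = ¥13,529.96 + ¥0.00 = ¥13,529.96.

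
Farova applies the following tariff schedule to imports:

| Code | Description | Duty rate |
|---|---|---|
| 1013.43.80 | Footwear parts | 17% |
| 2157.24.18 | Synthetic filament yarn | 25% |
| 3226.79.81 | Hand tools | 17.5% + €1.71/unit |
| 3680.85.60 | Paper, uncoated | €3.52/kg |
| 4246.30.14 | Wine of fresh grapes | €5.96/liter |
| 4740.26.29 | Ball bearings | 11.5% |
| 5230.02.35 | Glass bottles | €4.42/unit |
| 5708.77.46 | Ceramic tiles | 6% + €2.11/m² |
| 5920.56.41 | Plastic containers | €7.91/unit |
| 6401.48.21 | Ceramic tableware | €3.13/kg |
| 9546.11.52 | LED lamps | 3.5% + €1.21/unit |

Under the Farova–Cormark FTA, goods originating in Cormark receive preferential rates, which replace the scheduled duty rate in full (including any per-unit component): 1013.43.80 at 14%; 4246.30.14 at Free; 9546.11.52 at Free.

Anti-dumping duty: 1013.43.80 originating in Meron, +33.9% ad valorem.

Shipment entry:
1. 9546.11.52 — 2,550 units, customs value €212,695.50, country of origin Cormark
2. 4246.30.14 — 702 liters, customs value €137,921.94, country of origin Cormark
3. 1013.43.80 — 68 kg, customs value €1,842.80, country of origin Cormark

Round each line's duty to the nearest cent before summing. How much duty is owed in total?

€257.99

Line 1 (9546.11.52, Cormark, 2,550 units, €212,695.50):
Base rate for 9546.11.52 is 3.5% + €1.21/unit.
Origin Cormark qualifies under the Farova–Cormark agreement and 9546.11.52 is covered: preferential rate Free applies instead.
Duty = €212,695.50 × 0% = €0.00.
Line 2 (4246.30.14, Cormark, 702 liters, €137,921.94):
Base rate for 4246.30.14 is €5.96/liter.
Origin Cormark qualifies under the Farova–Cormark agreement and 4246.30.14 is covered: preferential rate Free applies instead.
Duty = €137,921.94 × 0% = €0.00.
Line 3 (1013.43.80, Cormark, 68 kg, €1,842.80):
Base rate for 1013.43.80 is 17%.
Origin Cormark qualifies under the Farova–Cormark agreement and 1013.43.80 is covered: preferential rate 14% applies instead.
The additional-duty order on 1013.43.80 targets Meron, not Cormark; it does not apply.
Duty = €1,842.80 × 14% = €257.99.
Total = €0.00 + €0.00 + €257.99 = €257.99.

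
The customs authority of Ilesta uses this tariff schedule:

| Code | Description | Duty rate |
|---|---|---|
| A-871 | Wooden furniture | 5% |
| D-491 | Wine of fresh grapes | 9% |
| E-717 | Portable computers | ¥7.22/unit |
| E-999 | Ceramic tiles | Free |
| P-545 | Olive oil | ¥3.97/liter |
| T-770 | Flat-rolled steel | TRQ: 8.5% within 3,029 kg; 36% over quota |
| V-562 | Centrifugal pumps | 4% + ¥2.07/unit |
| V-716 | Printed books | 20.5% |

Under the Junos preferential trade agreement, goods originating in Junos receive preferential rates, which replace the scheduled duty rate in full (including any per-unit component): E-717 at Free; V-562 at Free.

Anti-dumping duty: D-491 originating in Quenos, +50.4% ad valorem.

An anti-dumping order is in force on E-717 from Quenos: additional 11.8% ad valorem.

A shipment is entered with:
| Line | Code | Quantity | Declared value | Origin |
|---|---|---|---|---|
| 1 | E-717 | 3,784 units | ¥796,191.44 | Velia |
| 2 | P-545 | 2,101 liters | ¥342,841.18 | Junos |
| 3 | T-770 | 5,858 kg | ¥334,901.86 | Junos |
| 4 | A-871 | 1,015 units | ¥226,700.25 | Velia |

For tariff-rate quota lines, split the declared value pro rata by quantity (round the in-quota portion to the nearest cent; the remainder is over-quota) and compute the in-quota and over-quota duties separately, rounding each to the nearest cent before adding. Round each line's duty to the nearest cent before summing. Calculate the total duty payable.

Line 1 (E-717, Velia, 3,784 units, ¥796,191.44):
Base rate for E-717 is ¥7.22/unit.
E-717 has an FTA preferential rate, but origin Velia is not Junos; base rate stands.
The additional-duty order on E-717 targets Quenos, not Velia; it does not apply.
Duty = 3,784 × ¥7.22 = ¥27,320.48.
Line 2 (P-545, Junos, 2,101 liters, ¥342,841.18):
Base rate for P-545 is ¥3.97/liter.
Origin Junos is the FTA partner but P-545 is not on the preference list; base rate stands.
Duty = 2,101 × ¥3.97 = ¥8,340.97.
Line 3 (T-770, Junos, 5,858 kg, ¥334,901.86):
Code T-770 is under a tariff-rate quota (threshold 3,029 kg). In-quota: 3,029 kg at 8.5%; over-quota: 2,829 kg at 36%.
Pro-rata value split: in-quota = ¥334,901.86 × 3,029/5,858 = ¥173,167.93; over-quota = ¥334,901.86 − ¥173,167.93 = ¥161,733.93.
In-quota duty = ¥173,167.93 × 8.5% = ¥14,719.27. Over-quota duty = ¥161,733.93 × 36% = ¥58,224.21.
Line duty = ¥14,719.27 + ¥58,224.21 = ¥72,943.48.
Line 4 (A-871, Velia, 1,015 units, ¥226,700.25):
Base rate for A-871 is 5%.
Duty = ¥226,700.25 × 5% = ¥11,335.01.
Total = ¥27,320.48 + ¥8,340.97 + ¥72,943.48 + ¥11,335.01 = ¥119,939.94.

¥119,939.94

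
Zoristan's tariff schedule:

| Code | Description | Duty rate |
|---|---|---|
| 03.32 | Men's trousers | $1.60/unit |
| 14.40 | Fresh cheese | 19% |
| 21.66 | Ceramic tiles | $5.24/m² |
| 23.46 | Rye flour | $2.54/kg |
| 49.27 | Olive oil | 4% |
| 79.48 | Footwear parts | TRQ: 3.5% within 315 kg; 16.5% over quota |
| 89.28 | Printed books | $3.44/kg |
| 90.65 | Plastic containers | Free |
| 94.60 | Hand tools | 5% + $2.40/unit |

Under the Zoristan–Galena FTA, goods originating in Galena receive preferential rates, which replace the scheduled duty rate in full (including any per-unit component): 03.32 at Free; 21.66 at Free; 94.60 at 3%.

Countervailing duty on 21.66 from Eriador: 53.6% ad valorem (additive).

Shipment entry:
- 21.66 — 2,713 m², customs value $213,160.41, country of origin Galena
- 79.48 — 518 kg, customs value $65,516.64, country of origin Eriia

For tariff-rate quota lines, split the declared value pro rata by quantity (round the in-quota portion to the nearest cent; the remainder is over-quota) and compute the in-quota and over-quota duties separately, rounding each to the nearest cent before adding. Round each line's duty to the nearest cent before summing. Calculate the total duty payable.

Line 1 (21.66, Galena, 2,713 m², $213,160.41):
Base rate for 21.66 is $5.24/m².
Origin Galena qualifies under the Zoristan–Galena agreement and 21.66 is covered: preferential rate Free applies instead.
The additional-duty order on 21.66 targets Eriador, not Galena; it does not apply.
Duty = $213,160.41 × 0% = $0.00.
Line 2 (79.48, Eriia, 518 kg, $65,516.64):
Code 79.48 is under a tariff-rate quota (threshold 315 kg). In-quota: 315 kg at 3.5%; over-quota: 203 kg at 16.5%.
Pro-rata value split: in-quota = $65,516.64 × 315/518 = $39,841.20; over-quota = $65,516.64 − $39,841.20 = $25,675.44.
In-quota duty = $39,841.20 × 3.5% = $1,394.44. Over-quota duty = $25,675.44 × 16.5% = $4,236.45.
Line duty = $1,394.44 + $4,236.45 = $5,630.89.
Total = $0.00 + $5,630.89 = $5,630.89.

$5,630.89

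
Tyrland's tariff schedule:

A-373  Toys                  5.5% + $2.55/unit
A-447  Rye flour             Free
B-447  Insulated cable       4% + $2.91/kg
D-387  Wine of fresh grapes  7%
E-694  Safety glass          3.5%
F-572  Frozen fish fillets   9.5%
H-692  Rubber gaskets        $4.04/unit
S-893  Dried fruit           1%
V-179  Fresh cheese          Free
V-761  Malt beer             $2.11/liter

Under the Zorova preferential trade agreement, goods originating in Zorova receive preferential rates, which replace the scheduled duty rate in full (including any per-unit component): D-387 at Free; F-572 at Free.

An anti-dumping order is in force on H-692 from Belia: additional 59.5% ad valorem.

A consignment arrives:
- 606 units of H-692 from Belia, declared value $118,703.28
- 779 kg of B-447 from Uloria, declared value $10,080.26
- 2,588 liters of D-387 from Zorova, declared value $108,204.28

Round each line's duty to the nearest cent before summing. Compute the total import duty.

$75,746.79

Line 1 (H-692, Belia, 606 units, $118,703.28):
Base rate for H-692 is $4.04/unit.
Additional duty on H-692 from Belia: +59.5% ad valorem. Applied ad valorem rate = 59.5%.
Duty = $118,703.28 × 59.5% + 606 × $4.04 = $73,076.69.
Line 2 (B-447, Uloria, 779 kg, $10,080.26):
Base rate for B-447 is 4% + $2.91/kg.
Duty = $10,080.26 × 4% + 779 × $2.91 = $2,670.10.
Line 3 (D-387, Zorova, 2,588 liters, $108,204.28):
Base rate for D-387 is 7%.
Origin Zorova qualifies under the Tyrland–Zorova agreement and D-387 is covered: preferential rate Free applies instead.
Duty = $108,204.28 × 0% = $0.00.
Total = $73,076.69 + $2,670.10 + $0.00 = $75,746.79.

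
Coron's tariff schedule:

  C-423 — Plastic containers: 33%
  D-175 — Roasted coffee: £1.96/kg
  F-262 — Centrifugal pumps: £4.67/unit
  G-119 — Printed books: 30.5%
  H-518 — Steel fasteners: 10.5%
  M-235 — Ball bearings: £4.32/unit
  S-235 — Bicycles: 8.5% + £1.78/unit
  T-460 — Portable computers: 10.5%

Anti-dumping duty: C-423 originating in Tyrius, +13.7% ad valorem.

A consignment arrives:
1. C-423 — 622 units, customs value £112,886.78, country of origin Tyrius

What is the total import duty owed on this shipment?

£52,718.13

Line 1 (C-423, Tyrius, 622 units, £112,886.78):
Base rate for C-423 is 33%.
Additional duty on C-423 from Tyrius: +13.7%. Applied ad valorem rate: 33% + 13.7% = 46.7%.
Duty = £112,886.78 × 46.7% = £52,718.13.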